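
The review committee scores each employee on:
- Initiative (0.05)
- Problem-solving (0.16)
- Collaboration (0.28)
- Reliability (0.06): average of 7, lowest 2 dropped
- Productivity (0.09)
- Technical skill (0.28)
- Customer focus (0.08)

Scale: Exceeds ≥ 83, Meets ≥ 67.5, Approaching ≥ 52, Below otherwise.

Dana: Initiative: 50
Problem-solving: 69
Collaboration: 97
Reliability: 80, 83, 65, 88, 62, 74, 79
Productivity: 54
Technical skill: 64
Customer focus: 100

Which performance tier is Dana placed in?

Meets

Reliability: drop 62, 65 → average of remaining 5 = 404/5 = 80.8
Weighted total:
  Initiative 50 × 0.05 = 2.5
  Problem-solving 69 × 0.16 = 11.04
  Collaboration 97 × 0.28 = 27.16
  Reliability 80.8 × 0.06 = 4.848
  Productivity 54 × 0.09 = 4.86
  Technical skill 64 × 0.28 = 17.92
  Customer focus 100 × 0.08 = 8
Sum = 76.328
76.328 is ≥ 67.5 and < 83 → Meets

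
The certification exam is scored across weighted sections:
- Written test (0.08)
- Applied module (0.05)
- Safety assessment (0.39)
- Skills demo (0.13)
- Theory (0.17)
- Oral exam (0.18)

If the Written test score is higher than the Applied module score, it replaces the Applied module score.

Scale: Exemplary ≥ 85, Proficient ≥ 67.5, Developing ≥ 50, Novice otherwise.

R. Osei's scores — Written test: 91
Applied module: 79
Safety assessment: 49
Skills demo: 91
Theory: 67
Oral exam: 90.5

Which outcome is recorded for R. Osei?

Proficient

Written test (91) > Applied module (79), so Applied module counts as 91.
Weighted total:
  Written test 91 × 0.08 = 7.28
  Applied module 91 × 0.05 = 4.55
  Safety assessment 49 × 0.39 = 19.11
  Skills demo 91 × 0.13 = 11.83
  Theory 67 × 0.17 = 11.39
  Oral exam 90.5 × 0.18 = 16.29
Sum = 70.45
70.45 is ≥ 67.5 and < 85 → Proficient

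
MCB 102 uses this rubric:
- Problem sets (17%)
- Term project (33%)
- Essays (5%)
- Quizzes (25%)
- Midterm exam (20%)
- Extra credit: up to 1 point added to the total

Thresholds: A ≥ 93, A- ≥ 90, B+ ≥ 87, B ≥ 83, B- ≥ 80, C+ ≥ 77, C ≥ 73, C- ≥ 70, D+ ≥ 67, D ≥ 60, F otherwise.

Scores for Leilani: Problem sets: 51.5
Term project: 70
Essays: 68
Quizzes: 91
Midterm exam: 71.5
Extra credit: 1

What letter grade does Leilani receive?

Weighted total:
  Problem sets 51.5 × 0.17 = 8.755
  Term project 70 × 0.33 = 23.1
  Essays 68 × 0.05 = 3.4
  Quizzes 91 × 0.25 = 22.75
  Midterm exam 71.5 × 0.2 = 14.3
Sum = 72.305
Extra credit: 72.305 + 1 = 73.305
73.305 is ≥ 73 and < 77 → C

C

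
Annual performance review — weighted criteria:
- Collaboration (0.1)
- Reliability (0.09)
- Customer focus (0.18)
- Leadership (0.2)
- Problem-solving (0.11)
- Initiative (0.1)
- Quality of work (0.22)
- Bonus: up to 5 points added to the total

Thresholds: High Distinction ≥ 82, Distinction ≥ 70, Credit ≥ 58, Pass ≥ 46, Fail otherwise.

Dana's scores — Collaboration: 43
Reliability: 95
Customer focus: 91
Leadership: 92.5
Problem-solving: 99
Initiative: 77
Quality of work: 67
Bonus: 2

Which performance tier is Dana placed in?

High Distinction

Weighted total:
  Collaboration 43 × 0.1 = 4.3
  Reliability 95 × 0.09 = 8.55
  Customer focus 91 × 0.18 = 16.38
  Leadership 92.5 × 0.2 = 18.5
  Problem-solving 99 × 0.11 = 10.89
  Initiative 77 × 0.1 = 7.7
  Quality of work 67 × 0.22 = 14.74
Sum = 81.06
Bonus: 81.06 + 2 = 83.06
83.06 ≥ 82 → High Distinction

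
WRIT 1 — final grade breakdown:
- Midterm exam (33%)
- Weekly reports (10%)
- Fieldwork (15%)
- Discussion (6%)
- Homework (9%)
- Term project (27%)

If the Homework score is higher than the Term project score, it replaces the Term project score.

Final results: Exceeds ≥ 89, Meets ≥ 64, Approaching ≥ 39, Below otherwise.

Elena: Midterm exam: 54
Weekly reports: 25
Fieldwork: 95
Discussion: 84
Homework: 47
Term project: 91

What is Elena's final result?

Meets

Homework (47) ≤ Term project (91), so Term project stays at 91.
Weighted total:
  Midterm exam 54 × 0.33 = 17.82
  Weekly reports 25 × 0.1 = 2.5
  Fieldwork 95 × 0.15 = 14.25
  Discussion 84 × 0.06 = 5.04
  Homework 47 × 0.09 = 4.23
  Term project 91 × 0.27 = 24.57
Sum = 68.41
68.41 is ≥ 64 and < 89 → Meets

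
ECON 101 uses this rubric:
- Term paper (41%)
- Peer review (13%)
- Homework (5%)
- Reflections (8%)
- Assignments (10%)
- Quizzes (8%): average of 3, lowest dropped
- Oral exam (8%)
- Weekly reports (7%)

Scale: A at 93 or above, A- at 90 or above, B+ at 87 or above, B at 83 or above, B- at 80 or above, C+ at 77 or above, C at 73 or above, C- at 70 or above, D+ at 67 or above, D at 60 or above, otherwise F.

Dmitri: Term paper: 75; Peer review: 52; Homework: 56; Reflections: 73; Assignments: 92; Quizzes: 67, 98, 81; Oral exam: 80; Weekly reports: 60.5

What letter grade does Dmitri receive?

Quizzes: drop 67 → average of remaining 2 = 179/2 = 89.5
Weighted total:
  Term paper 75 × 0.41 = 30.75
  Peer review 52 × 0.13 = 6.76
  Homework 56 × 0.05 = 2.8
  Reflections 73 × 0.08 = 5.84
  Assignments 92 × 0.1 = 9.2
  Quizzes 89.5 × 0.08 = 7.16
  Oral exam 80 × 0.08 = 6.4
  Weekly reports 60.5 × 0.07 = 4.235
Sum = 73.145
73.145 is ≥ 73 and < 77 → C

C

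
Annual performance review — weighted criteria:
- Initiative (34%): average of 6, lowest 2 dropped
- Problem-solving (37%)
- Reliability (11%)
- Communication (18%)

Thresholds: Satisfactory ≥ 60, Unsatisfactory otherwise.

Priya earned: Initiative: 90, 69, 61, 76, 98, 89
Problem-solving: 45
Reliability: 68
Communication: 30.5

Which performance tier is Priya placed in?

Unsatisfactory

Initiative: drop 61, 69 → average of remaining 4 = 353/4 = 88.25
Weighted total:
  Initiative 88.25 × 0.34 = 30.005
  Problem-solving 45 × 0.37 = 16.65
  Reliability 68 × 0.11 = 7.48
  Communication 30.5 × 0.18 = 5.49
Sum = 59.625
59.625 < 60 → Unsatisfactory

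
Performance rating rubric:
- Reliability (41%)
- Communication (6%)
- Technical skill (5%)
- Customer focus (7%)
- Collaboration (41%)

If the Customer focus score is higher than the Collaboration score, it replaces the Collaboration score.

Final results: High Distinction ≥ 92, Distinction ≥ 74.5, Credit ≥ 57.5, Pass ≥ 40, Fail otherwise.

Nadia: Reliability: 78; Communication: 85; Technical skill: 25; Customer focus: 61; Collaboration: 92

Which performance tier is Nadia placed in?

Distinction

Customer focus (61) ≤ Collaboration (92), so Collaboration stays at 92.
Weighted total:
  Reliability 78 × 0.41 = 31.98
  Communication 85 × 0.06 = 5.1
  Technical skill 25 × 0.05 = 1.25
  Customer focus 61 × 0.07 = 4.27
  Collaboration 92 × 0.41 = 37.72
Sum = 80.32
80.32 is ≥ 74.5 and < 92 → Distinction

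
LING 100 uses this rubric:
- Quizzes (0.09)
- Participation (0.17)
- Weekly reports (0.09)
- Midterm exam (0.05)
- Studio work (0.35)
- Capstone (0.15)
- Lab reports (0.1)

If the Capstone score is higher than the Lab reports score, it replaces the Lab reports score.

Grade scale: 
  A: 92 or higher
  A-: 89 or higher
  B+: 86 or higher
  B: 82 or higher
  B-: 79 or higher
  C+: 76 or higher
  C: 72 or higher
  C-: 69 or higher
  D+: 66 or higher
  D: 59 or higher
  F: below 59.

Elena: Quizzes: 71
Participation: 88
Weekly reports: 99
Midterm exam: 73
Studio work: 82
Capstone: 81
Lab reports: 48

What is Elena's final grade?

B

Capstone (81) > Lab reports (48), so Lab reports counts as 81.
Weighted total:
  Quizzes 71 × 0.09 = 6.39
  Participation 88 × 0.17 = 14.96
  Weekly reports 99 × 0.09 = 8.91
  Midterm exam 73 × 0.05 = 3.65
  Studio work 82 × 0.35 = 28.7
  Capstone 81 × 0.15 = 12.15
  Lab reports 81 × 0.1 = 8.1
Sum = 82.86
82.86 is ≥ 82 and < 86 → B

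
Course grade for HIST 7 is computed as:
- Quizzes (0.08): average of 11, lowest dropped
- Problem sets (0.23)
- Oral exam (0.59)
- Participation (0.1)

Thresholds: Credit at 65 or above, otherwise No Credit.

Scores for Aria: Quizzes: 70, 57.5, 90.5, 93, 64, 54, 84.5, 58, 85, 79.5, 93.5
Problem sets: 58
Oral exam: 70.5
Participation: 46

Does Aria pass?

Quizzes: drop 54 → average of remaining 10 = 775.5/10 = 77.55
Weighted total:
  Quizzes 77.55 × 0.08 = 6.204
  Problem sets 58 × 0.23 = 13.34
  Oral exam 70.5 × 0.59 = 41.595
  Participation 46 × 0.1 = 4.6
Sum = 65.739
65.739 ≥ 65 → Credit

Credit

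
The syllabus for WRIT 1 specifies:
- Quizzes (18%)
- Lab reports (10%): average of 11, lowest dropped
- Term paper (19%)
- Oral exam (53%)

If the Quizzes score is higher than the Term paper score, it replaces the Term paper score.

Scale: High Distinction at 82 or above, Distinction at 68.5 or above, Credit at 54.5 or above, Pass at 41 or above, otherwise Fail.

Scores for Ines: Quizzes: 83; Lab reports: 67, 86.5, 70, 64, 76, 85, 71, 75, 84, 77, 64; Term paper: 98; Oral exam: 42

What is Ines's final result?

Credit

Lab reports: drop 64 → average of remaining 10 = 755.5/10 = 75.55
Quizzes (83) ≤ Term paper (98), so Term paper stays at 98.
Weighted total:
  Quizzes 83 × 0.18 = 14.94
  Lab reports 75.55 × 0.1 = 7.555
  Term paper 98 × 0.19 = 18.62
  Oral exam 42 × 0.53 = 22.26
Sum = 63.375
63.375 is ≥ 54.5 and < 68.5 → Credit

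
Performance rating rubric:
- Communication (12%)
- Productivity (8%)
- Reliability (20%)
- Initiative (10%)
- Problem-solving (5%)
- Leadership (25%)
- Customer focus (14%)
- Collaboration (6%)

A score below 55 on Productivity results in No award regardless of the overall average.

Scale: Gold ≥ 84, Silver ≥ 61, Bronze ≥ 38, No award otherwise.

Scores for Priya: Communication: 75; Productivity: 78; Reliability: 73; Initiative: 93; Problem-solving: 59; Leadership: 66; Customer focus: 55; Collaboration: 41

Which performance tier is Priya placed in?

Productivity score 78 ≥ 55: minimum met.
Weighted total:
  Communication 75 × 0.12 = 9
  Productivity 78 × 0.08 = 6.24
  Reliability 73 × 0.2 = 14.6
  Initiative 93 × 0.1 = 9.3
  Problem-solving 59 × 0.05 = 2.95
  Leadership 66 × 0.25 = 16.5
  Customer focus 55 × 0.14 = 7.7
  Collaboration 41 × 0.06 = 2.46
Sum = 68.75
68.75 is ≥ 61 and < 84 → Silver

Silver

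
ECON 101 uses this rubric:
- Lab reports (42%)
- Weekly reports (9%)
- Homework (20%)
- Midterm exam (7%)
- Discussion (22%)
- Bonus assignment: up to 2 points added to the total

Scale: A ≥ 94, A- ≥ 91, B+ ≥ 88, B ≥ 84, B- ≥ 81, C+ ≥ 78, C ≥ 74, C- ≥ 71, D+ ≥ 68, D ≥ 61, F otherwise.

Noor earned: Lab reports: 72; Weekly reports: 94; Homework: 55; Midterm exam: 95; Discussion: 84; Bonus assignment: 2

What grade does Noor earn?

C

Weighted total:
  Lab reports 72 × 0.42 = 30.24
  Weekly reports 94 × 0.09 = 8.46
  Homework 55 × 0.2 = 11
  Midterm exam 95 × 0.07 = 6.65
  Discussion 84 × 0.22 = 18.48
Sum = 74.83
Bonus assignment: 74.83 + 2 = 76.83
76.83 is ≥ 74 and < 78 → C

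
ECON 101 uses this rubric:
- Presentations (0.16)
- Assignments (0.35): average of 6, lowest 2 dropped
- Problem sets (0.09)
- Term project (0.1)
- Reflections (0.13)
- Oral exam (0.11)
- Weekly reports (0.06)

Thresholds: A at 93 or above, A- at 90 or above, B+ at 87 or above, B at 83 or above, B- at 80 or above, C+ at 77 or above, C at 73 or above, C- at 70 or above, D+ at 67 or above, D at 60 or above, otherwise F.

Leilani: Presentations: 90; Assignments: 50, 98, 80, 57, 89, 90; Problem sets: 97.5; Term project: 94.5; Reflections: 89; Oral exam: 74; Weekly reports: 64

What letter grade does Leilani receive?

B+

Assignments: drop 50, 57 → average of remaining 4 = 357/4 = 89.25
Weighted total:
  Presentations 90 × 0.16 = 14.4
  Assignments 89.25 × 0.35 = 31.2375
  Problem sets 97.5 × 0.09 = 8.775
  Term project 94.5 × 0.1 = 9.45
  Reflections 89 × 0.13 = 11.57
  Oral exam 74 × 0.11 = 8.14
  Weekly reports 64 × 0.06 = 3.84
Sum = 87.4125
87.4125 is ≥ 87 and < 90 → B+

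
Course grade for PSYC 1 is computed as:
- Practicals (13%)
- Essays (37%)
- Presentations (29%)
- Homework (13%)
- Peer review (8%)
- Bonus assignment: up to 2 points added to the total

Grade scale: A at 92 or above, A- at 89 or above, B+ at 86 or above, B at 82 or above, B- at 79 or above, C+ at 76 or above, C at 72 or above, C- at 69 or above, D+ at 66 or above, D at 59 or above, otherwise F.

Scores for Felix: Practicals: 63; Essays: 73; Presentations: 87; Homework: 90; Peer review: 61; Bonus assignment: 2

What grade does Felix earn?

Weighted total:
  Practicals 63 × 0.13 = 8.19
  Essays 73 × 0.37 = 27.01
  Presentations 87 × 0.29 = 25.23
  Homework 90 × 0.13 = 11.7
  Peer review 61 × 0.08 = 4.88
Sum = 77.01
Bonus assignment: 77.01 + 2 = 79.01
79.01 is ≥ 79 and < 82 → B-

B-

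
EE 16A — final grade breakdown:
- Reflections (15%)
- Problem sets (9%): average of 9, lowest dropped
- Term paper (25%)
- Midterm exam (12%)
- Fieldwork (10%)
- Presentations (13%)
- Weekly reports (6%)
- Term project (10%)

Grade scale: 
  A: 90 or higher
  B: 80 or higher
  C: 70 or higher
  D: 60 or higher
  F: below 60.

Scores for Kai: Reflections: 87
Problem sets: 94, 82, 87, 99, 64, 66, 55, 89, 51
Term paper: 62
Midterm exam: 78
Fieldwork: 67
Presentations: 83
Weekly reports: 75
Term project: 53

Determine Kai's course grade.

C

Problem sets: drop 51 → average of remaining 8 = 636/8 = 79.5
Weighted total:
  Reflections 87 × 0.15 = 13.05
  Problem sets 79.5 × 0.09 = 7.155
  Term paper 62 × 0.25 = 15.5
  Midterm exam 78 × 0.12 = 9.36
  Fieldwork 67 × 0.1 = 6.7
  Presentations 83 × 0.13 = 10.79
  Weekly reports 75 × 0.06 = 4.5
  Term project 53 × 0.1 = 5.3
Sum = 72.355
72.355 is ≥ 70 and < 80 → C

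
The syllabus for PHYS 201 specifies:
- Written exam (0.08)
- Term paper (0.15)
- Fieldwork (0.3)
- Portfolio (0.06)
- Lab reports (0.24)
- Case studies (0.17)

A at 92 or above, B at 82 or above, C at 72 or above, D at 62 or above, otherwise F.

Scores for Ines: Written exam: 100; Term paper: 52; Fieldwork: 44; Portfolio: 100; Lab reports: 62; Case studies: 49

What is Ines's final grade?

Weighted total:
  Written exam 100 × 0.08 = 8
  Term paper 52 × 0.15 = 7.8
  Fieldwork 44 × 0.3 = 13.2
  Portfolio 100 × 0.06 = 6
  Lab reports 62 × 0.24 = 14.88
  Case studies 49 × 0.17 = 8.33
Sum = 58.21
58.21 < 62 → F

F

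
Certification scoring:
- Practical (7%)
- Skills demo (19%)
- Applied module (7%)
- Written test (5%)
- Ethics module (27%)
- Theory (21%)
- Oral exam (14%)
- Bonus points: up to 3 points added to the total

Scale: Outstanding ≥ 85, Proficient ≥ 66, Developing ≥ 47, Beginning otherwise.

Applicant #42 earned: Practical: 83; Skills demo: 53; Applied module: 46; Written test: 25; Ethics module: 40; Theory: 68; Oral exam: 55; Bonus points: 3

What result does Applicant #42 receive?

Weighted total:
  Practical 83 × 0.07 = 5.81
  Skills demo 53 × 0.19 = 10.07
  Applied module 46 × 0.07 = 3.22
  Written test 25 × 0.05 = 1.25
  Ethics module 40 × 0.27 = 10.8
  Theory 68 × 0.21 = 14.28
  Oral exam 55 × 0.14 = 7.7
Sum = 53.13
Bonus points: 53.13 + 3 = 56.13
56.13 is ≥ 47 and < 66 → Developing

Developing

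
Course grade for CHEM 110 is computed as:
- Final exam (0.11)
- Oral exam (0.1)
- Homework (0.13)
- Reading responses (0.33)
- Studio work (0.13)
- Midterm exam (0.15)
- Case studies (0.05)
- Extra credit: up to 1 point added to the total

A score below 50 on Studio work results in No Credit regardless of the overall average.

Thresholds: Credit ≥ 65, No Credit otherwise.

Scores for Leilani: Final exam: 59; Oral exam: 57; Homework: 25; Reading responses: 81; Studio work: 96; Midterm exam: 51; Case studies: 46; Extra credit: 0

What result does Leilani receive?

Studio work score 96 ≥ 50: minimum met.
Weighted total:
  Final exam 59 × 0.11 = 6.49
  Oral exam 57 × 0.1 = 5.7
  Homework 25 × 0.13 = 3.25
  Reading responses 81 × 0.33 = 26.73
  Studio work 96 × 0.13 = 12.48
  Midterm exam 51 × 0.15 = 7.65
  Case studies 46 × 0.05 = 2.3
Sum = 64.6
Extra credit: 64.6 + 0 = 64.6
64.6 < 65 → No Credit

No Credit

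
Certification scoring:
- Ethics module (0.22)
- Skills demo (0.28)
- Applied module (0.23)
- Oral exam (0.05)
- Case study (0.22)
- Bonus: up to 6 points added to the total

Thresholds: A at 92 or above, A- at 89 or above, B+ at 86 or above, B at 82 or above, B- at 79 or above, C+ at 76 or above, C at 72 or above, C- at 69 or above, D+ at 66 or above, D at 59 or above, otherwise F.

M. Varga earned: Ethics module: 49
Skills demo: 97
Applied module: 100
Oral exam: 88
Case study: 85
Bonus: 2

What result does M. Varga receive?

B+

Weighted total:
  Ethics module 49 × 0.22 = 10.78
  Skills demo 97 × 0.28 = 27.16
  Applied module 100 × 0.23 = 23
  Oral exam 88 × 0.05 = 4.4
  Case study 85 × 0.22 = 18.7
Sum = 84.04
Bonus: 84.04 + 2 = 86.04
86.04 is ≥ 86 and < 89 → B+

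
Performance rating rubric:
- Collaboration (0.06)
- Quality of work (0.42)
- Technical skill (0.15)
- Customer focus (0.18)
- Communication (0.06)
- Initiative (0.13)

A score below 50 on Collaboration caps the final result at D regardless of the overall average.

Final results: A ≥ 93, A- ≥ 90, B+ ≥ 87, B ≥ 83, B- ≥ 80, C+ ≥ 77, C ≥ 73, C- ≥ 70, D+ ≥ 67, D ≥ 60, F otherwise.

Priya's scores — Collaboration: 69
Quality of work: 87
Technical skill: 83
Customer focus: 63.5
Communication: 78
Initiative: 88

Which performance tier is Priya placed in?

B-

Collaboration score 69 ≥ 50: minimum met.
Weighted total:
  Collaboration 69 × 0.06 = 4.14
  Quality of work 87 × 0.42 = 36.54
  Technical skill 83 × 0.15 = 12.45
  Customer focus 63.5 × 0.18 = 11.43
  Communication 78 × 0.06 = 4.68
  Initiative 88 × 0.13 = 11.44
Sum = 80.68
80.68 is ≥ 80 and < 83 → B-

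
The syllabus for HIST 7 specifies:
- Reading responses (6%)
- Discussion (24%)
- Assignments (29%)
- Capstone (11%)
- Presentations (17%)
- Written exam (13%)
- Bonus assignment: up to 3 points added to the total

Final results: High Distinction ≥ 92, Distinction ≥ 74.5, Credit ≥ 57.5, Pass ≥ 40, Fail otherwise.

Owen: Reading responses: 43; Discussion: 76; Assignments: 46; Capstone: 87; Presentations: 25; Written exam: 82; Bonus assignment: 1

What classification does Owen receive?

Credit

Weighted total:
  Reading responses 43 × 0.06 = 2.58
  Discussion 76 × 0.24 = 18.24
  Assignments 46 × 0.29 = 13.34
  Capstone 87 × 0.11 = 9.57
  Presentations 25 × 0.17 = 4.25
  Written exam 82 × 0.13 = 10.66
Sum = 58.64
Bonus assignment: 58.64 + 1 = 59.64
59.64 is ≥ 57.5 and < 74.5 → Credit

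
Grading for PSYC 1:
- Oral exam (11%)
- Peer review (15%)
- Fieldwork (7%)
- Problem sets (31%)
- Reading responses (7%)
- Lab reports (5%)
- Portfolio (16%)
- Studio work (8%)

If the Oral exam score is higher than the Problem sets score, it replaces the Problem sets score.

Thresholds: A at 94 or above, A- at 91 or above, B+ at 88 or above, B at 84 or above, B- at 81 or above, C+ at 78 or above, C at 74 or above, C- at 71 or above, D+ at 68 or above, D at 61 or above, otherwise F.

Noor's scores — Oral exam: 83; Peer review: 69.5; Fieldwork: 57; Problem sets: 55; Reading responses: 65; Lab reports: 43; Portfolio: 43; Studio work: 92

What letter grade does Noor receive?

Oral exam (83) > Problem sets (55), so Problem sets counts as 83.
Weighted total:
  Oral exam 83 × 0.11 = 9.13
  Peer review 69.5 × 0.15 = 10.425
  Fieldwork 57 × 0.07 = 3.99
  Problem sets 83 × 0.31 = 25.73
  Reading responses 65 × 0.07 = 4.55
  Lab reports 43 × 0.05 = 2.15
  Portfolio 43 × 0.16 = 6.88
  Studio work 92 × 0.08 = 7.36
Sum = 70.215
70.215 is ≥ 68 and < 71 → D+

D+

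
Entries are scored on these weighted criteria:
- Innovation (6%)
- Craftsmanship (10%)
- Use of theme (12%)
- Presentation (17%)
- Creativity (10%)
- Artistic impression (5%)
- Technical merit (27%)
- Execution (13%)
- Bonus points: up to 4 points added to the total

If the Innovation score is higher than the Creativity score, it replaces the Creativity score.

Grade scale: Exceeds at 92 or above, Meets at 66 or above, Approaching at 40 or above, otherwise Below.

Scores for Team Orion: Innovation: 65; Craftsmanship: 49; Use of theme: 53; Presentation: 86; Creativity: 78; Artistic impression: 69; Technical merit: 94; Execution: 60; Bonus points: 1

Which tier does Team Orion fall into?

Innovation (65) ≤ Creativity (78), so Creativity stays at 78.
Weighted total:
  Innovation 65 × 0.06 = 3.9
  Craftsmanship 49 × 0.1 = 4.9
  Use of theme 53 × 0.12 = 6.36
  Presentation 86 × 0.17 = 14.62
  Creativity 78 × 0.1 = 7.8
  Artistic impression 69 × 0.05 = 3.45
  Technical merit 94 × 0.27 = 25.38
  Execution 60 × 0.13 = 7.8
Sum = 74.21
Bonus points: 74.21 + 1 = 75.21
75.21 is ≥ 66 and < 92 → Meets

Meets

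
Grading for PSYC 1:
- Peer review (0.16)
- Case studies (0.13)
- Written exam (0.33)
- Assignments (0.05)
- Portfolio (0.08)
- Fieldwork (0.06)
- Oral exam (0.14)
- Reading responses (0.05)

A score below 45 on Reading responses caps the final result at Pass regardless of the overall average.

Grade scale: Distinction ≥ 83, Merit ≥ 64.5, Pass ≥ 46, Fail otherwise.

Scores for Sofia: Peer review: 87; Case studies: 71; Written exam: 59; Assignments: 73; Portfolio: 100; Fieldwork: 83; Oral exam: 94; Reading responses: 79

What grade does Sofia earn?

Merit

Reading responses score 79 ≥ 45: minimum met.
Weighted total:
  Peer review 87 × 0.16 = 13.92
  Case studies 71 × 0.13 = 9.23
  Written exam 59 × 0.33 = 19.47
  Assignments 73 × 0.05 = 3.65
  Portfolio 100 × 0.08 = 8
  Fieldwork 83 × 0.06 = 4.98
  Oral exam 94 × 0.14 = 13.16
  Reading responses 79 × 0.05 = 3.95
Sum = 76.36
76.36 is ≥ 64.5 and < 83 → Merit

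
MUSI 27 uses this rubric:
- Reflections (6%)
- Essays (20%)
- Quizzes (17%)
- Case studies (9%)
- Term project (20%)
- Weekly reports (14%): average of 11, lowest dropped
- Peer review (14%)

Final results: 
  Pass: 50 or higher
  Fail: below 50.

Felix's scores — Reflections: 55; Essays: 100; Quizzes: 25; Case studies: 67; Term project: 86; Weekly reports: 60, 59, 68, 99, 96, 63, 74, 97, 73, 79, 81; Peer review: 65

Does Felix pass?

Pass

Weekly reports: drop 59 → average of remaining 10 = 790/10 = 79
Weighted total:
  Reflections 55 × 0.06 = 3.3
  Essays 100 × 0.2 = 20
  Quizzes 25 × 0.17 = 4.25
  Case studies 67 × 0.09 = 6.03
  Term project 86 × 0.2 = 17.2
  Weekly reports 79 × 0.14 = 11.06
  Peer review 65 × 0.14 = 9.1
Sum = 70.94
70.94 ≥ 50 → Pass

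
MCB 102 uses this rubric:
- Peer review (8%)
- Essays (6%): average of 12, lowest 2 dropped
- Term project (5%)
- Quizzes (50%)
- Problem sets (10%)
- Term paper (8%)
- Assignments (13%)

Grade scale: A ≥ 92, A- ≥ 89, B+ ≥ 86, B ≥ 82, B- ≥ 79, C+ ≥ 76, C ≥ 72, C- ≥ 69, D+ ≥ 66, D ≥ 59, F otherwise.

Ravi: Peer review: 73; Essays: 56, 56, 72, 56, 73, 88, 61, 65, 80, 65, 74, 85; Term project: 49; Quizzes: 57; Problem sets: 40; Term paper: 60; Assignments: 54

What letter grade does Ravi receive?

F

Essays: drop 56, 56 → average of remaining 10 = 719/10 = 71.9
Weighted total:
  Peer review 73 × 0.08 = 5.84
  Essays 71.9 × 0.06 = 4.314
  Term project 49 × 0.05 = 2.45
  Quizzes 57 × 0.5 = 28.5
  Problem sets 40 × 0.1 = 4
  Term paper 60 × 0.08 = 4.8
  Assignments 54 × 0.13 = 7.02
Sum = 56.924
56.924 < 59 → F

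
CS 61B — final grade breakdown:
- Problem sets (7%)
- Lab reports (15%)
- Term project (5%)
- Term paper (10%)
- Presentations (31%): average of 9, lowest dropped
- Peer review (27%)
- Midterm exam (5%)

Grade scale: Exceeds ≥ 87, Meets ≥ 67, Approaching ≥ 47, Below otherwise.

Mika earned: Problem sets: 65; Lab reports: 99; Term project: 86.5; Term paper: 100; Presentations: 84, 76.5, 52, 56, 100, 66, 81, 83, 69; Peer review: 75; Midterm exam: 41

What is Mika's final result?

Meets

Presentations: drop 52 → average of remaining 8 = 615.5/8 = 76.9375
Weighted total:
  Problem sets 65 × 0.07 = 4.55
  Lab reports 99 × 0.15 = 14.85
  Term project 86.5 × 0.05 = 4.325
  Term paper 100 × 0.1 = 10
  Presentations 76.9375 × 0.31 = 23.850625
  Peer review 75 × 0.27 = 20.25
  Midterm exam 41 × 0.05 = 2.05
Sum = 79.875625
79.875625 is ≥ 67 and < 87 → Meets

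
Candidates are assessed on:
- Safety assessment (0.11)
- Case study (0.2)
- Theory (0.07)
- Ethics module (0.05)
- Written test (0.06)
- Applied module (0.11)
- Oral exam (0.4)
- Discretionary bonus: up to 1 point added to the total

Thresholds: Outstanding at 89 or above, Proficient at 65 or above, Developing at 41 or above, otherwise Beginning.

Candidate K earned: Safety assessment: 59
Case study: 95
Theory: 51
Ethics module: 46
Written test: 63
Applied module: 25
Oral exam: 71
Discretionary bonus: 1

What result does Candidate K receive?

Proficient

Weighted total:
  Safety assessment 59 × 0.11 = 6.49
  Case study 95 × 0.2 = 19
  Theory 51 × 0.07 = 3.57
  Ethics module 46 × 0.05 = 2.3
  Written test 63 × 0.06 = 3.78
  Applied module 25 × 0.11 = 2.75
  Oral exam 71 × 0.4 = 28.4
Sum = 66.29
Discretionary bonus: 66.29 + 1 = 67.29
67.29 is ≥ 65 and < 89 → Proficient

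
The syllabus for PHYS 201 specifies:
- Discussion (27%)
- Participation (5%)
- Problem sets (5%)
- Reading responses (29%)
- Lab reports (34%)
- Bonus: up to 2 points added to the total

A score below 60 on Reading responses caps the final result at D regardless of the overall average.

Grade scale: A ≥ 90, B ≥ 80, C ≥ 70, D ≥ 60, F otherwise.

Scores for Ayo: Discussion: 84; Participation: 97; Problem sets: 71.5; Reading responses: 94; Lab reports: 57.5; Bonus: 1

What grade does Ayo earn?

Reading responses score 94 ≥ 60: minimum met.
Weighted total:
  Discussion 84 × 0.27 = 22.68
  Participation 97 × 0.05 = 4.85
  Problem sets 71.5 × 0.05 = 3.575
  Reading responses 94 × 0.29 = 27.26
  Lab reports 57.5 × 0.34 = 19.55
Sum = 77.915
Bonus: 77.915 + 1 = 78.915
78.915 is ≥ 70 and < 80 → C

C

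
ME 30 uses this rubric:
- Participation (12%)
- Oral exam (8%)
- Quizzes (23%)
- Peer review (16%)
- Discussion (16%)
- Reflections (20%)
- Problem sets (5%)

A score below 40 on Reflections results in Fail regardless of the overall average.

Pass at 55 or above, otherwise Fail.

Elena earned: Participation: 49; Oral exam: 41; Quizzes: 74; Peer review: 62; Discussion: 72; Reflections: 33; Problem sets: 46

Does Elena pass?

Fail

Reflections score 33 < 40: minimum not met.
Weighted total:
  Participation 49 × 0.12 = 5.88
  Oral exam 41 × 0.08 = 3.28
  Quizzes 74 × 0.23 = 17.02
  Peer review 62 × 0.16 = 9.92
  Discussion 72 × 0.16 = 11.52
  Reflections 33 × 0.2 = 6.6
  Problem sets 46 × 0.05 = 2.3
Sum = 56.52
Because the Reflections minimum was not met, the result is Fail.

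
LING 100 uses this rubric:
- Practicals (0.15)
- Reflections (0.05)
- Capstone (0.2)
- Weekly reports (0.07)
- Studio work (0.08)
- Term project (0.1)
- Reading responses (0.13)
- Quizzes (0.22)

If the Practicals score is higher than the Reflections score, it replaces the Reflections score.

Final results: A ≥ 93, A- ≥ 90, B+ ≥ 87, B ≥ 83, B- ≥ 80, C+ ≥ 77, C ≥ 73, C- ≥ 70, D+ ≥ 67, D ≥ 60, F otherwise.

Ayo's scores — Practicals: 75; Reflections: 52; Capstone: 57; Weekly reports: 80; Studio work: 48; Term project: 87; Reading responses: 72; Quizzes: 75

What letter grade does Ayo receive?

Practicals (75) > Reflections (52), so Reflections counts as 75.
Weighted total:
  Practicals 75 × 0.15 = 11.25
  Reflections 75 × 0.05 = 3.75
  Capstone 57 × 0.2 = 11.4
  Weekly reports 80 × 0.07 = 5.6
  Studio work 48 × 0.08 = 3.84
  Term project 87 × 0.1 = 8.7
  Reading responses 72 × 0.13 = 9.36
  Quizzes 75 × 0.22 = 16.5
Sum = 70.4
70.4 is ≥ 70 and < 73 → C-

C-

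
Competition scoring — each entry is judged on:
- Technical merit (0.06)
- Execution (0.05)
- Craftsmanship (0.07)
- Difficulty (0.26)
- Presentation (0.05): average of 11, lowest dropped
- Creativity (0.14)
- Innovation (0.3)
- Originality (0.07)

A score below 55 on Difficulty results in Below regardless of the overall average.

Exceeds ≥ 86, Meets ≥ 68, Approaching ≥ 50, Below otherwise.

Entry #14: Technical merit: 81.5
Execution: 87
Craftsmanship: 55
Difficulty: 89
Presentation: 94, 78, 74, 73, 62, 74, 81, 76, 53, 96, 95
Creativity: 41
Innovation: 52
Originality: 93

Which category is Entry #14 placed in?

Meets

Presentation: drop 53 → average of remaining 10 = 803/10 = 80.3
Difficulty score 89 ≥ 55: minimum met.
Weighted total:
  Technical merit 81.5 × 0.06 = 4.89
  Execution 87 × 0.05 = 4.35
  Craftsmanship 55 × 0.07 = 3.85
  Difficulty 89 × 0.26 = 23.14
  Presentation 80.3 × 0.05 = 4.015
  Creativity 41 × 0.14 = 5.74
  Innovation 52 × 0.3 = 15.6
  Originality 93 × 0.07 = 6.51
Sum = 68.095
68.095 is ≥ 68 and < 86 → Meets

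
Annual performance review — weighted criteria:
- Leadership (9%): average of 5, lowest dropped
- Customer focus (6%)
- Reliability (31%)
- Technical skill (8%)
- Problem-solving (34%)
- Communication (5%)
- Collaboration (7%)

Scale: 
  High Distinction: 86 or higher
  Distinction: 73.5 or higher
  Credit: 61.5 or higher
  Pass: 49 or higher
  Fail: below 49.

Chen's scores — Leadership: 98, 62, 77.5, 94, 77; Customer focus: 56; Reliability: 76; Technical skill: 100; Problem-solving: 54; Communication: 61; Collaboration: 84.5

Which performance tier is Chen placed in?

Leadership: drop 62 → average of remaining 4 = 346.5/4 = 86.625
Weighted total:
  Leadership 86.625 × 0.09 = 7.79625
  Customer focus 56 × 0.06 = 3.36
  Reliability 76 × 0.31 = 23.56
  Technical skill 100 × 0.08 = 8
  Problem-solving 54 × 0.34 = 18.36
  Communication 61 × 0.05 = 3.05
  Collaboration 84.5 × 0.07 = 5.915
Sum = 70.04125
70.04125 is ≥ 61.5 and < 73.5 → Credit

Credit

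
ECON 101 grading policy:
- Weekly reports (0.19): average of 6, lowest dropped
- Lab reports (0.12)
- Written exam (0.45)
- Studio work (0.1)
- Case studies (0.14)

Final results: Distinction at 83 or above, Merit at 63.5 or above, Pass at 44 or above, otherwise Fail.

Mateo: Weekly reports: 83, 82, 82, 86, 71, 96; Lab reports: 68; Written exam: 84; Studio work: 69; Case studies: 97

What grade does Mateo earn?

Weekly reports: drop 71 → average of remaining 5 = 429/5 = 85.8
Weighted total:
  Weekly reports 85.8 × 0.19 = 16.302
  Lab reports 68 × 0.12 = 8.16
  Written exam 84 × 0.45 = 37.8
  Studio work 69 × 0.1 = 6.9
  Case studies 97 × 0.14 = 13.58
Sum = 82.742
82.742 is ≥ 63.5 and < 83 → Merit

Merit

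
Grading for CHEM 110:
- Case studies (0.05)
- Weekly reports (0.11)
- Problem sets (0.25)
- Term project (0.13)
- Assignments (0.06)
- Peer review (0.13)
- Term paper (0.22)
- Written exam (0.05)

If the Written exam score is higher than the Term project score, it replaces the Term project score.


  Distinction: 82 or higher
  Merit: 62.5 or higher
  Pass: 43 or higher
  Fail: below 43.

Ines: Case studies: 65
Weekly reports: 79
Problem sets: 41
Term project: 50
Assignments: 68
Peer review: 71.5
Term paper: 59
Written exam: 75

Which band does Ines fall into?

Written exam (75) > Term project (50), so Term project counts as 75.
Weighted total:
  Case studies 65 × 0.05 = 3.25
  Weekly reports 79 × 0.11 = 8.69
  Problem sets 41 × 0.25 = 10.25
  Term project 75 × 0.13 = 9.75
  Assignments 68 × 0.06 = 4.08
  Peer review 71.5 × 0.13 = 9.295
  Term paper 59 × 0.22 = 12.98
  Written exam 75 × 0.05 = 3.75
Sum = 62.045
62.045 is ≥ 43 and < 62.5 → Pass

Pass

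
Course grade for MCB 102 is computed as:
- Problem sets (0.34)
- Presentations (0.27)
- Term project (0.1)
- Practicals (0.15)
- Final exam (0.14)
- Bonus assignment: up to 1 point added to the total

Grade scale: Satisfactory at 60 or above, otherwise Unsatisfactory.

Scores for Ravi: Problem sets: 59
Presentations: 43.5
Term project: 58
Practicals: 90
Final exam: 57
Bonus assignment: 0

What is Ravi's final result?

Unsatisfactory

Weighted total:
  Problem sets 59 × 0.34 = 20.06
  Presentations 43.5 × 0.27 = 11.745
  Term project 58 × 0.1 = 5.8
  Practicals 90 × 0.15 = 13.5
  Final exam 57 × 0.14 = 7.98
Sum = 59.085
Bonus assignment: 59.085 + 0 = 59.085
59.085 < 60 → Unsatisfactory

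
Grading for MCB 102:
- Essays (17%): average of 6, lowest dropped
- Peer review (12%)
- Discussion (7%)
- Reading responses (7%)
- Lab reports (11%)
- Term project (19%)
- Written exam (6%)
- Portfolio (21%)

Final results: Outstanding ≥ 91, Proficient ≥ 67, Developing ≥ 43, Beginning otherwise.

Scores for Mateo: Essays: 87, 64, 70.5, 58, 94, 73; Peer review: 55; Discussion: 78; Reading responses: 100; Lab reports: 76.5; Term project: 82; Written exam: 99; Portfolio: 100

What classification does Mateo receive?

Proficient

Essays: drop 58 → average of remaining 5 = 388.5/5 = 77.7
Weighted total:
  Essays 77.7 × 0.17 = 13.209
  Peer review 55 × 0.12 = 6.6
  Discussion 78 × 0.07 = 5.46
  Reading responses 100 × 0.07 = 7
  Lab reports 76.5 × 0.11 = 8.415
  Term project 82 × 0.19 = 15.58
  Written exam 99 × 0.06 = 5.94
  Portfolio 100 × 0.21 = 21
Sum = 83.204
83.204 is ≥ 67 and < 91 → Proficient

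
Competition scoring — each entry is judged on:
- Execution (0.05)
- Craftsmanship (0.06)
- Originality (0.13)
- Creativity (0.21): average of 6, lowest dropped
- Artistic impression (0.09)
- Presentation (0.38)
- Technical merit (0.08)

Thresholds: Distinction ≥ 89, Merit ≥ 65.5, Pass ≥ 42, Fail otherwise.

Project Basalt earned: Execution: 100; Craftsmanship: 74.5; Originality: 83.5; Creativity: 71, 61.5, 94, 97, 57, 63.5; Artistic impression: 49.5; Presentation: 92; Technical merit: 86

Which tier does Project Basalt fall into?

Creativity: drop 57 → average of remaining 5 = 387/5 = 77.4
Weighted total:
  Execution 100 × 0.05 = 5
  Craftsmanship 74.5 × 0.06 = 4.47
  Originality 83.5 × 0.13 = 10.855
  Creativity 77.4 × 0.21 = 16.254
  Artistic impression 49.5 × 0.09 = 4.455
  Presentation 92 × 0.38 = 34.96
  Technical merit 86 × 0.08 = 6.88
Sum = 82.874
82.874 is ≥ 65.5 and < 89 → Merit

Merit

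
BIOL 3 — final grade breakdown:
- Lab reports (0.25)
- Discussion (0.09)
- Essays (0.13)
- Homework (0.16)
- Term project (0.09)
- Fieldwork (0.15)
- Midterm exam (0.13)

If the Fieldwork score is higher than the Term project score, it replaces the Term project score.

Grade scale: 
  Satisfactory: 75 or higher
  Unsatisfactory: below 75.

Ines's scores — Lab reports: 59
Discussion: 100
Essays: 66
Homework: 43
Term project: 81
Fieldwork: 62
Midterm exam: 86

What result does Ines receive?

Fieldwork (62) ≤ Term project (81), so Term project stays at 81.
Weighted total:
  Lab reports 59 × 0.25 = 14.75
  Discussion 100 × 0.09 = 9
  Essays 66 × 0.13 = 8.58
  Homework 43 × 0.16 = 6.88
  Term project 81 × 0.09 = 7.29
  Fieldwork 62 × 0.15 = 9.3
  Midterm exam 86 × 0.13 = 11.18
Sum = 66.98
66.98 < 75 → Unsatisfactory

Unsatisfactory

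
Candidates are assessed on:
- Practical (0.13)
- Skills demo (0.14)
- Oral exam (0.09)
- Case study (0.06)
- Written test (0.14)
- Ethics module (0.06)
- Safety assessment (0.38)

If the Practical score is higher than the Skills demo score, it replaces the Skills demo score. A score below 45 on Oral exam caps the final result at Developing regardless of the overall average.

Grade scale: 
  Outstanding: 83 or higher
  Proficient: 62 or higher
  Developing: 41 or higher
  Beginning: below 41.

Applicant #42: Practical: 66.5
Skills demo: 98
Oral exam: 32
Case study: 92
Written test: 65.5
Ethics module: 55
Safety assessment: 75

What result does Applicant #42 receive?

Developing

Practical (66.5) ≤ Skills demo (98), so Skills demo stays at 98.
Oral exam score 32 < 45: minimum not met.
Weighted total:
  Practical 66.5 × 0.13 = 8.645
  Skills demo 98 × 0.14 = 13.72
  Oral exam 32 × 0.09 = 2.88
  Case study 92 × 0.06 = 5.52
  Written test 65.5 × 0.14 = 9.17
  Ethics module 55 × 0.06 = 3.3
  Safety assessment 75 × 0.38 = 28.5
Sum = 71.735
71.735 would be Proficient; cap at Developing applies → Developing.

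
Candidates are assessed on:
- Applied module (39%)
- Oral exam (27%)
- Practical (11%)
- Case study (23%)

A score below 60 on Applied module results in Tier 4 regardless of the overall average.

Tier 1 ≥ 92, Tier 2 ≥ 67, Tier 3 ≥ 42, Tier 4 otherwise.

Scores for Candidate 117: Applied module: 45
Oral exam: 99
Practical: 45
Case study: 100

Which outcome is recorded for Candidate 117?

Applied module score 45 < 60: minimum not met.
Weighted total:
  Applied module 45 × 0.39 = 17.55
  Oral exam 99 × 0.27 = 26.73
  Practical 45 × 0.11 = 4.95
  Case study 100 × 0.23 = 23
Sum = 72.23
Because the Applied module minimum was not met, the result is Tier 4.

Tier 4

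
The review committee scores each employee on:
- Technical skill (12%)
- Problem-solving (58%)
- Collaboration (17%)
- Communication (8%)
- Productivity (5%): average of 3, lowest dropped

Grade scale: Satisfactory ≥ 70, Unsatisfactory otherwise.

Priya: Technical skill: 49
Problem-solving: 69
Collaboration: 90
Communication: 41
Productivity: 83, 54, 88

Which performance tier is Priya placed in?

Productivity: drop 54 → average of remaining 2 = 171/2 = 85.5
Weighted total:
  Technical skill 49 × 0.12 = 5.88
  Problem-solving 69 × 0.58 = 40.02
  Collaboration 90 × 0.17 = 15.3
  Communication 41 × 0.08 = 3.28
  Productivity 85.5 × 0.05 = 4.275
Sum = 68.755
68.755 < 70 → Unsatisfactory

Unsatisfactory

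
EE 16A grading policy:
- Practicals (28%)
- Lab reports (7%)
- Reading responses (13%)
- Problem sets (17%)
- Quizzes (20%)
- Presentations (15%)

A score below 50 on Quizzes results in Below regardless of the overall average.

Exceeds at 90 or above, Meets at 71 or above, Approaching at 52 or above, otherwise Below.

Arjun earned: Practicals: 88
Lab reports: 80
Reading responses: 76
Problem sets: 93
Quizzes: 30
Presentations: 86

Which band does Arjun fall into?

Quizzes score 30 < 50: minimum not met.
Weighted total:
  Practicals 88 × 0.28 = 24.64
  Lab reports 80 × 0.07 = 5.6
  Reading responses 76 × 0.13 = 9.88
  Problem sets 93 × 0.17 = 15.81
  Quizzes 30 × 0.2 = 6
  Presentations 86 × 0.15 = 12.9
Sum = 74.83
Because the Quizzes minimum was not met, the result is Below.

Below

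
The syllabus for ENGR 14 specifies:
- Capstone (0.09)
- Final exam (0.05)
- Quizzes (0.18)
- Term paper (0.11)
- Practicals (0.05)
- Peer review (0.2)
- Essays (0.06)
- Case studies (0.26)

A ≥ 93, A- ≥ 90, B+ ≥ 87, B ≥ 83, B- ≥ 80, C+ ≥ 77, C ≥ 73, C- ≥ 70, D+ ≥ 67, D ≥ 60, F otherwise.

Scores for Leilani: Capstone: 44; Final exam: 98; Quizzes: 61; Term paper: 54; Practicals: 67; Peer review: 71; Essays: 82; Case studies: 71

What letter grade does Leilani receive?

D

Weighted total:
  Capstone 44 × 0.09 = 3.96
  Final exam 98 × 0.05 = 4.9
  Quizzes 61 × 0.18 = 10.98
  Term paper 54 × 0.11 = 5.94
  Practicals 67 × 0.05 = 3.35
  Peer review 71 × 0.2 = 14.2
  Essays 82 × 0.06 = 4.92
  Case studies 71 × 0.26 = 18.46
Sum = 66.71
66.71 is ≥ 60 and < 67 → D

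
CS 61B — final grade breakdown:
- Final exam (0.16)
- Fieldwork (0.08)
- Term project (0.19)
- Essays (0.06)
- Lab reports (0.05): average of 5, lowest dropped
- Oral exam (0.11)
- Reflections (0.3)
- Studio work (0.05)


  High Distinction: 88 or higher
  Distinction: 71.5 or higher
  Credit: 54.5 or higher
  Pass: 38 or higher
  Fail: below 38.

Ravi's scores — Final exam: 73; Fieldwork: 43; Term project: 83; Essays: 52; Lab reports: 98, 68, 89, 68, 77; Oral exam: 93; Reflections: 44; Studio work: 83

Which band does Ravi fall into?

Credit

Lab reports: drop 68 → average of remaining 4 = 332/4 = 83
Weighted total:
  Final exam 73 × 0.16 = 11.68
  Fieldwork 43 × 0.08 = 3.44
  Term project 83 × 0.19 = 15.77
  Essays 52 × 0.06 = 3.12
  Lab reports 83 × 0.05 = 4.15
  Oral exam 93 × 0.11 = 10.23
  Reflections 44 × 0.3 = 13.2
  Studio work 83 × 0.05 = 4.15
Sum = 65.74
65.74 is ≥ 54.5 and < 71.5 → Credit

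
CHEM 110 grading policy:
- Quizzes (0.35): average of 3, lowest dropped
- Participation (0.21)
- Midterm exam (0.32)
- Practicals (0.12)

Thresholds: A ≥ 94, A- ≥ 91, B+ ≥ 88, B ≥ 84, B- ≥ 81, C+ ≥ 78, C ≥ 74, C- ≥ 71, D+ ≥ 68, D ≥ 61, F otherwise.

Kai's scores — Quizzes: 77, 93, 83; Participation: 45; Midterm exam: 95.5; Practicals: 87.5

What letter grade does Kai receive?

B-

Quizzes: drop 77 → average of remaining 2 = 176/2 = 88
Weighted total:
  Quizzes 88 × 0.35 = 30.8
  Participation 45 × 0.21 = 9.45
  Midterm exam 95.5 × 0.32 = 30.56
  Practicals 87.5 × 0.12 = 10.5
Sum = 81.31
81.31 is ≥ 81 and < 84 → B-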